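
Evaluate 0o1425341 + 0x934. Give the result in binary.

0b1100011010000010101

0o1425341 = 0b1100010101011100001 in binary.
0x934 = 0b100100110100 in binary.
Add column by column in base 2, right to left:
  1+0 = 1
  0+0 = 0
  0+1 = 1
  0+0 = 0
  0+1 = 1
  1+1 = 0 carry 1
  1+0+1 = 0 carry 1
  1+0+1 = 0 carry 1
  0+1+1 = 0 carry 1
  1+0+1 = 0 carry 1
  0+0+1 = 1
  1+1 = 0 carry 1
  0+0+1 = 1
  1+0 = 1
  0+0 = 0
  0+0 = 0
  0+0 = 0
  1+0 = 1
  1+0 = 1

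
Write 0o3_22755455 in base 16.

Each octal digit is 3 bits: 3=011 2=010 2=010 7=111 5=101 5=101 4=100 5=101 5=101.
Group the bits into nibbles: 0011 0100 1011 1101 1011 0010 1101 → 34BDB2D.

0x34BDB2D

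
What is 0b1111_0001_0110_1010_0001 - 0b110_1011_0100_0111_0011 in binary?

Subtract column by column in base 2:
  1-1 → 0
  0-1 → 1 (borrow)
  0-0-1 → 1 (borrow)
  0-0-1 → 1 (borrow)
  0-1-1 → 0 (borrow)
  1-1-1 → 1 (borrow)
  0-1-1 → 0 (borrow)
  1-0-1 → 0
  0-0 → 0
  1-0 → 1
  1-1 → 0
  0-0 → 0
  1-1 → 0
  0-1 → 1 (borrow)
  0-0-1 → 1 (borrow)
  0-1-1 → 0 (borrow)
  1-0-1 → 0
  1-1 → 0
  1-1 → 0
  1-0 → 1

0b10000110001000101110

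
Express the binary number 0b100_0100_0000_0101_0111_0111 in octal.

0o21002567

Group the bits in threes: 010 001 000 000 010 101 110 111 → 21002567.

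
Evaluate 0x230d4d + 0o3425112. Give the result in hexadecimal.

0x313797

0o3425112 = 0xe2a4a in hexadecimal.
Add column by column in base 16, right to left:
  d+a = 7 carry 1
  4+4+1 = 9
  d+a = 7 carry 1
  0+2+1 = 3
  3+e = 1 carry 1
  2+0+1 = 3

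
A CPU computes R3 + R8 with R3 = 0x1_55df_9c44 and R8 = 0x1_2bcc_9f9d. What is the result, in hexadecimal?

Add column by column in base 16, right to left:
  4+d = 1 carry 1
  4+9+1 = e
  c+f = b carry 1
  9+9+1 = 3 carry 1
  f+c+1 = c carry 1
  d+c+1 = a carry 1
  5+b+1 = 1 carry 1
  5+2+1 = 8
  1+1 = 2

0x281ac3be1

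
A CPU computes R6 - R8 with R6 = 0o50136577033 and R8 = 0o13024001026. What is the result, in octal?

Subtract column by column in base 8:
  3-6 → 5 (borrow)
  3-2-1 → 0
  0-0 → 0
  7-1 → 6
  7-0 → 7
  5-0 → 5
  6-4 → 2
  3-2 → 1
  1-0 → 1
  0-3 → 5 (borrow)
  5-1-1 → 3

0o35112576005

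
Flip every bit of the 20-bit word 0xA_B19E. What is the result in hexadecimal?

Each hex digit d becomes F−d:
  A→5, B→4, 1→E, 9→6, E→1

0x54E61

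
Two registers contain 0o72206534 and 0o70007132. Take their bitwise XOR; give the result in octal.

XOR each oct digit independently (no carries):
  7^7=0, 2^0=2, 2^0=2, 0^0=0, 6^7=1, 5^1=4, 3^3=0, 4^2=6

0o02201406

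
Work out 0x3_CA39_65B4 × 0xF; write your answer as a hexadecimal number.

Multiply each base-16 digit by 15, carrying:
  4×15 = 60 → write C carry 3
  B×15+3 = 168 → write 8 carry 10
  5×15+10 = 85 → write 5 carry 5
  6×15+5 = 95 → write F carry 5
  9×15+5 = 140 → write C carry 8
  3×15+8 = 53 → write 5 carry 3
  A×15+3 = 153 → write 9 carry 9
  C×15+9 = 189 → write D carry 11
  3×15+11 = 56 → write 8 carry 3
  remaining carry: 3

0x38D95CF58C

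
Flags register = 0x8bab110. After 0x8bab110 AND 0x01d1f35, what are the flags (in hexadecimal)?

0x0181110

AND each hex digit independently (no carries):
  8&0=0, b&1=1, a&d=8, b&1=1, 1&f=1, 1&3=1, 0&5=0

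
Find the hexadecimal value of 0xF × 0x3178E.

0x2E6152

Multiply each base-16 digit by 15, carrying:
  E×15 = 210 → write 2 carry 13
  8×15+13 = 133 → write 5 carry 8
  7×15+8 = 113 → write 1 carry 7
  1×15+7 = 22 → write 6 carry 1
  3×15+1 = 46 → write E carry 2
  remaining carry: 2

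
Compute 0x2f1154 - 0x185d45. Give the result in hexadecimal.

Subtract column by column in base 16:
  4-5 → f (borrow)
  5-4-1 → 0
  1-d → 4 (borrow)
  1-5-1 → b (borrow)
  f-8-1 → 6
  2-1 → 1

0x16b40f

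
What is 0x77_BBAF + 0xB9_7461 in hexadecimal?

Add column by column in base 16, right to left:
  F+1 = 0 carry 1
  A+6+1 = 1 carry 1
  B+4+1 = 0 carry 1
  B+7+1 = 3 carry 1
  7+9+1 = 1 carry 1
  7+B+1 = 3 carry 1
  final carry 1

0x1313010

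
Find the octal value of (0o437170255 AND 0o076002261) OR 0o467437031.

0o477437271

0o437170255 AND 0o076002261 = 0o036000241.
Then OR with 0o467437031.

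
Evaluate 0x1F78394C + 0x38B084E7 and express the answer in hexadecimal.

Add column by column in base 16, right to left:
  C+7 = 3 carry 1
  4+E+1 = 3 carry 1
  9+4+1 = E
  3+8 = B
  8+0 = 8
  7+B = 2 carry 1
  F+8+1 = 8 carry 1
  1+3+1 = 5

0x5828BE33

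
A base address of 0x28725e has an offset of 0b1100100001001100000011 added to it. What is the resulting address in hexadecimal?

0b1100100001001100000011 = 0x321303 in hexadecimal.
Add column by column in base 16, right to left:
  e+3 = 1 carry 1
  5+0+1 = 6
  2+3 = 5
  7+1 = 8
  8+2 = a
  2+3 = 5

0x5a8561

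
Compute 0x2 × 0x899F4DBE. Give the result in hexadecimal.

Multiply each base-16 digit by 2, carrying:
  E×2 = 28 → write C carry 1
  B×2+1 = 23 → write 7 carry 1
  D×2+1 = 27 → write B carry 1
  4×2+1 = 9 → write 9
  F×2 = 30 → write E carry 1
  9×2+1 = 19 → write 3 carry 1
  9×2+1 = 19 → write 3 carry 1
  8×2+1 = 17 → write 1 carry 1
  remaining carry: 1

0x1133E9B7C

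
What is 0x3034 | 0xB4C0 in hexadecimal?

0xB4F4

OR each hex digit independently (no carries):
  3|B=B, 0|4=4, 3|C=F, 4|0=4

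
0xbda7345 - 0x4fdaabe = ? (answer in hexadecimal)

Subtract column by column in base 16:
  5-e → 7 (borrow)
  4-b-1 → 8 (borrow)
  3-a-1 → 8 (borrow)
  7-a-1 → c (borrow)
  a-d-1 → c (borrow)
  d-f-1 → d (borrow)
  b-4-1 → 6

0x6dcc887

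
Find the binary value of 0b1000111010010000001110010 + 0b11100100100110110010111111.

0b100101011111000110100110001

Add column by column in base 2, right to left:
  0+1 = 1
  1+1 = 0 carry 1
  0+1+1 = 0 carry 1
  0+1+1 = 0 carry 1
  1+1+1 = 1 carry 1
  1+1+1 = 1 carry 1
  1+0+1 = 0 carry 1
  0+1+1 = 0 carry 1
  0+0+1 = 1
  0+0 = 0
  0+1 = 1
  0+1 = 1
  0+0 = 0
  1+1 = 0 carry 1
  0+1+1 = 0 carry 1
  0+0+1 = 1
  1+0 = 1
  0+1 = 1
  1+0 = 1
  1+0 = 1
  1+1 = 0 carry 1
  0+0+1 = 1
  0+0 = 0
  0+1 = 1
  1+1 = 0 carry 1
  0+1+1 = 0 carry 1
  final carry 1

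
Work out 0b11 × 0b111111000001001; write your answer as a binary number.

0b10111101000011011

Multiply each base-2 digit by 3, carrying:
  1×3 = 3 → write 1 carry 1
  0×3+1 = 1 → write 1
  0×3 = 0 → write 0
  1×3 = 3 → write 1 carry 1
  0×3+1 = 1 → write 1
  0×3 = 0 → write 0
  0×3 = 0 → write 0
  0×3 = 0 → write 0
  0×3 = 0 → write 0
  1×3 = 3 → write 1 carry 1
  1×3+1 = 4 → write 0 carry 2
  1×3+2 = 5 → write 1 carry 2
  1×3+2 = 5 → write 1 carry 2
  1×3+2 = 5 → write 1 carry 2
  1×3+2 = 5 → write 1 carry 2
  remaining carry: 10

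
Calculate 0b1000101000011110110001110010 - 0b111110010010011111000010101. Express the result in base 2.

0b110110001010111001011101

Subtract column by column in base 2:
  0-1 → 1 (borrow)
  1-0-1 → 0
  0-1 → 1 (borrow)
  0-0-1 → 1 (borrow)
  1-1-1 → 1 (borrow)
  1-0-1 → 0
  1-0 → 1
  0-0 → 0
  0-0 → 0
  0-1 → 1 (borrow)
  1-1-1 → 1 (borrow)
  1-1-1 → 1 (borrow)
  0-1-1 → 0 (borrow)
  1-1-1 → 1 (borrow)
  1-0-1 → 0
  1-0 → 1
  1-1 → 0
  0-0 → 0
  0-0 → 0
  0-1 → 1 (borrow)
  0-0-1 → 1 (borrow)
  1-0-1 → 0
  0-1 → 1 (borrow)
  1-1-1 → 1 (borrow)
  0-1-1 → 0 (borrow)
  0-1-1 → 0 (borrow)
  0-1-1 → 0 (borrow)
  1-0-1 → 0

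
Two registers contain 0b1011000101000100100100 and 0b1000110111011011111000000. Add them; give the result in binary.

0b1010010000000100011100100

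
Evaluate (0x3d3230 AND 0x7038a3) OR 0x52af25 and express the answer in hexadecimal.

0x72bf25

0x3d3230 AND 0x7038a3 = 0x303020.
Then OR with 0x52af25.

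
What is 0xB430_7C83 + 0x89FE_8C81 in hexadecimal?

0x13E2F0904

Add column by column in base 16, right to left:
  3+1 = 4
  8+8 = 0 carry 1
  C+C+1 = 9 carry 1
  7+8+1 = 0 carry 1
  0+E+1 = F
  3+F = 2 carry 1
  4+9+1 = E
  B+8 = 3 carry 1
  final carry 1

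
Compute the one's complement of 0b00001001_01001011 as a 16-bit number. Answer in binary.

Invert each bit: 0000100101001011 → 1111011010110100.

0b1111011010110100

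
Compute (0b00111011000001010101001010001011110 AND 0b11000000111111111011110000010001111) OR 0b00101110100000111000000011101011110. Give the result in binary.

0b00111011000001010101001010001011110 AND 0b11000000111111111011110000010001111 = 0b00000000000001010001000000000001110.
Then OR with 0b00101110100000111000000011101011110.

0b101110100001111001000011101011110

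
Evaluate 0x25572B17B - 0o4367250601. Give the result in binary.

0b1000110001100101010101111111111010

0x25572B17B = 0b1001010101011100101011000101111011 in binary.
0o4367250601 = 0b100011110111010101000110000001 in binary.
Subtract column by column in base 2:
  1-1 → 0
  1-0 → 1
  0-0 → 0
  1-0 → 1
  1-0 → 1
  1-0 → 1
  1-0 → 1
  0-1 → 1 (borrow)
  1-1-1 → 1 (borrow)
  0-0-1 → 1 (borrow)
  0-0-1 → 1 (borrow)
  0-0-1 → 1 (borrow)
  1-1-1 → 1 (borrow)
  1-0-1 → 0
  0-1 → 1 (borrow)
  1-0-1 → 0
  0-1 → 1 (borrow)
  1-0-1 → 0
  0-1 → 1 (borrow)
  0-1-1 → 0 (borrow)
  1-1-1 → 1 (borrow)
  1-0-1 → 0
  1-1 → 0
  0-1 → 1 (borrow)
  1-1-1 → 1 (borrow)
  0-1-1 → 0 (borrow)
  1-0-1 → 0
  0-0 → 0
  1-0 → 1
  0-1 → 1 (borrow)
  1-0-1 → 0
  0-0 → 0
  0-0 → 0
  1-0 → 1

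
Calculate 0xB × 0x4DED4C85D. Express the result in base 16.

0x3593249BFF

Multiply each base-16 digit by 11, carrying:
  D×11 = 143 → write F carry 8
  5×11+8 = 63 → write F carry 3
  8×11+3 = 91 → write B carry 5
  C×11+5 = 137 → write 9 carry 8
  4×11+8 = 52 → write 4 carry 3
  D×11+3 = 146 → write 2 carry 9
  E×11+9 = 163 → write 3 carry 10
  D×11+10 = 153 → write 9 carry 9
  4×11+9 = 53 → write 5 carry 3
  remaining carry: 3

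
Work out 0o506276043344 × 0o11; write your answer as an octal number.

0o5571256477004

Multiply each base-8 digit by 9, carrying:
  4×9 = 36 → write 4 carry 4
  4×9+4 = 40 → write 0 carry 5
  3×9+5 = 32 → write 0 carry 4
  3×9+4 = 31 → write 7 carry 3
  4×9+3 = 39 → write 7 carry 4
  0×9+4 = 4 → write 4
  6×9 = 54 → write 6 carry 6
  7×9+6 = 69 → write 5 carry 8
  2×9+8 = 26 → write 2 carry 3
  6×9+3 = 57 → write 1 carry 7
  0×9+7 = 7 → write 7
  5×9 = 45 → write 5 carry 5
  remaining carry: 5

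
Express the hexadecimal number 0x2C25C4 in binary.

Expand each hex digit to 4 bits: 2=0010 C=1100 2=0010 5=0101 C=1100 4=0100.

0b1011000010010111000100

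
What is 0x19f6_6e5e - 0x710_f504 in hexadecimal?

Subtract column by column in base 16:
  e-4 → a
  5-0 → 5
  e-5 → 9
  6-f → 7 (borrow)
  6-0-1 → 5
  f-1 → e
  9-7 → 2
  1-0 → 1

0x12e5795a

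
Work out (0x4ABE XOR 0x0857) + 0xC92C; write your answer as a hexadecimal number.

0x10C15

First 0x4ABE XOR 0x0857 = 0x42E9.
Add column by column in base 16, right to left:
  9+C = 5 carry 1
  E+2+1 = 1 carry 1
  2+9+1 = C
  4+C = 0 carry 1
  final carry 1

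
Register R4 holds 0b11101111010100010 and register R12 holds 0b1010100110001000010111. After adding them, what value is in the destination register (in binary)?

0b1011000100000010111001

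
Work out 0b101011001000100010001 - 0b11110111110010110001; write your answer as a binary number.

0b1100001010001100000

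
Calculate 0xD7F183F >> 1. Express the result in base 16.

1 bits is not a whole number of base-16 digits; in binary: 1101011111110001100000111111 >> 1 = 110101111111000110000011111.

0x6BF8C1F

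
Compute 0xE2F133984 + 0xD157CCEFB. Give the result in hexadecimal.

Add column by column in base 16, right to left:
  4+B = F
  8+F = 7 carry 1
  9+E+1 = 8 carry 1
  3+C+1 = 0 carry 1
  3+C+1 = 0 carry 1
  1+7+1 = 9
  F+5 = 4 carry 1
  2+1+1 = 4
  E+D = B carry 1
  final carry 1

0x1B4490087F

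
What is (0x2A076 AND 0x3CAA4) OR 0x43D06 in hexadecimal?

0x2A076 AND 0x3CAA4 = 0x28024.
Then OR with 0x43D06.

0x6BD26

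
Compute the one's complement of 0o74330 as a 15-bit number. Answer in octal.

Each oct digit d becomes 7−d:
  7→0, 4→3, 3→4, 3→4, 0→7

0o03447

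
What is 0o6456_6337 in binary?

Each octal digit is 3 bits: 6=110 4=100 5=101 6=110 6=110 3=011 3=011 7=111.

0b110100101110110011011111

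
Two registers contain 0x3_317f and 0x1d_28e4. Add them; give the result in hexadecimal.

0x205a63

Add column by column in base 16, right to left:
  f+4 = 3 carry 1
  7+e+1 = 6 carry 1
  1+8+1 = a
  3+2 = 5
  3+d = 0 carry 1
  0+1+1 = 2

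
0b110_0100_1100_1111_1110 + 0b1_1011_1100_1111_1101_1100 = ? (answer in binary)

0b1000100001110011011010

Add column by column in base 2, right to left:
  0+0 = 0
  1+0 = 1
  1+1 = 0 carry 1
  1+1+1 = 1 carry 1
  1+1+1 = 1 carry 1
  1+0+1 = 0 carry 1
  1+1+1 = 1 carry 1
  1+1+1 = 1 carry 1
  0+1+1 = 0 carry 1
  0+1+1 = 0 carry 1
  1+1+1 = 1 carry 1
  1+1+1 = 1 carry 1
  0+0+1 = 1
  0+0 = 0
  1+1 = 0 carry 1
  0+1+1 = 0 carry 1
  0+1+1 = 0 carry 1
  1+1+1 = 1 carry 1
  1+0+1 = 0 carry 1
  0+1+1 = 0 carry 1
  0+1+1 = 0 carry 1
  final carry 1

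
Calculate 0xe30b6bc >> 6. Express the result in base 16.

0x38c2da

6 bits is not a whole number of base-16 digits; in binary: 1110001100001011011010111100 >> 6 = 1110001100001011011010.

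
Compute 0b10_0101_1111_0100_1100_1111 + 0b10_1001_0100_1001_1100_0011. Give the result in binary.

0b10011110011111010010010

Add column by column in base 2, right to left:
  1+1 = 0 carry 1
  1+1+1 = 1 carry 1
  1+0+1 = 0 carry 1
  1+0+1 = 0 carry 1
  0+0+1 = 1
  0+0 = 0
  1+1 = 0 carry 1
  1+1+1 = 1 carry 1
  0+1+1 = 0 carry 1
  0+0+1 = 1
  1+0 = 1
  0+1 = 1
  1+0 = 1
  1+0 = 1
  1+1 = 0 carry 1
  1+0+1 = 0 carry 1
  1+1+1 = 1 carry 1
  0+0+1 = 1
  1+0 = 1
  0+1 = 1
  0+0 = 0
  1+1 = 0 carry 1
  final carry 1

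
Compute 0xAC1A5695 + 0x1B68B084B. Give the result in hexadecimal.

Add column by column in base 16, right to left:
  5+B = 0 carry 1
  9+4+1 = E
  6+8 = E
  5+0 = 5
  A+B = 5 carry 1
  1+8+1 = A
  C+6 = 2 carry 1
  A+B+1 = 6 carry 1
  0+1+1 = 2

0x262A55EE0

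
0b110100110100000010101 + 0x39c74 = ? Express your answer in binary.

0b111100000010010001001

0x39c74 = 0b111001110001110100 in binary.
Add column by column in base 2, right to left:
  1+0 = 1
  0+0 = 0
  1+1 = 0 carry 1
  0+0+1 = 1
  1+1 = 0 carry 1
  0+1+1 = 0 carry 1
  0+1+1 = 0 carry 1
  0+0+1 = 1
  0+0 = 0
  0+0 = 0
  0+1 = 1
  1+1 = 0 carry 1
  0+1+1 = 0 carry 1
  1+0+1 = 0 carry 1
  1+0+1 = 0 carry 1
  0+1+1 = 0 carry 1
  0+1+1 = 0 carry 1
  1+1+1 = 1 carry 1
  0+0+1 = 1
  1+0 = 1
  1+0 = 1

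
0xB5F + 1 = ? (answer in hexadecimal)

The trailing 1 digit is F (max in base 16), so adding 1 cascades: they roll to 0 and the next digit up increments.

0xB60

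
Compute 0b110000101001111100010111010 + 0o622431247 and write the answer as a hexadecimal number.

0xc5f2b61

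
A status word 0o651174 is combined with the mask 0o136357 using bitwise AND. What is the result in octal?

AND each oct digit independently (no carries):
  6&1=0, 5&3=1, 1&6=0, 1&3=1, 7&5=5, 4&7=4

0o010154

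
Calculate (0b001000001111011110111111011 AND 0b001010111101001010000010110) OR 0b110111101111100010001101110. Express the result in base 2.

0b111111101111101010001111110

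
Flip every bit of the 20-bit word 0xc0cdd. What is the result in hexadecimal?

Each hex digit d becomes f−d:
  c→3, 0→f, c→3, d→2, d→2

0x3f322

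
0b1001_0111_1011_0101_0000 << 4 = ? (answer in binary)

0b100101111011010100000000

Left shift by 4: append 4 zero bits.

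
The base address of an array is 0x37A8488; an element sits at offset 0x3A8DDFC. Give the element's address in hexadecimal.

Add column by column in base 16, right to left:
  8+C = 4 carry 1
  8+F+1 = 8 carry 1
  4+D+1 = 2 carry 1
  8+D+1 = 6 carry 1
  A+8+1 = 3 carry 1
  7+A+1 = 2 carry 1
  3+3+1 = 7

0x7236284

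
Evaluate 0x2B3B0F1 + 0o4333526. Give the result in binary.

0b10110001010110100001000111

0x2B3B0F1 = 0b10101100111011000011110001 in binary.
0o4333526 = 0b100011011011101010110 in binary.
Add column by column in base 2, right to left:
  1+0 = 1
  0+1 = 1
  0+1 = 1
  0+0 = 0
  1+1 = 0 carry 1
  1+0+1 = 0 carry 1
  1+1+1 = 1 carry 1
  1+0+1 = 0 carry 1
  0+1+1 = 0 carry 1
  0+1+1 = 0 carry 1
  0+1+1 = 0 carry 1
  0+0+1 = 1
  1+1 = 0 carry 1
  1+1+1 = 1 carry 1
  0+0+1 = 1
  1+1 = 0 carry 1
  1+1+1 = 1 carry 1
  1+0+1 = 0 carry 1
  0+0+1 = 1
  0+0 = 0
  1+1 = 0 carry 1
  1+0+1 = 0 carry 1
  0+0+1 = 1
  1+0 = 1
  0+0 = 0
  1+0 = 1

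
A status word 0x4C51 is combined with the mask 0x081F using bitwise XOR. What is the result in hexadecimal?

0x444E

XOR each hex digit independently (no carries):
  4^0=4, C^8=4, 5^1=4, 1^F=E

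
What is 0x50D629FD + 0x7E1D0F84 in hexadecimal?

0xCEF33981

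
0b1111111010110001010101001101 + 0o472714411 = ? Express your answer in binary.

0b10100110101101010111001010110

0o472714411 = 0b100111010111001100100001001 in binary.
Add column by column in base 2, right to left:
  1+1 = 0 carry 1
  0+0+1 = 1
  1+0 = 1
  1+1 = 0 carry 1
  0+0+1 = 1
  0+0 = 0
  1+0 = 1
  0+0 = 0
  1+1 = 0 carry 1
  0+0+1 = 1
  1+0 = 1
  0+1 = 1
  1+1 = 0 carry 1
  0+0+1 = 1
  0+0 = 0
  0+1 = 1
  1+1 = 0 carry 1
  1+1+1 = 1 carry 1
  0+0+1 = 1
  1+1 = 0 carry 1
  0+0+1 = 1
  1+1 = 0 carry 1
  1+1+1 = 1 carry 1
  1+1+1 = 1 carry 1
  1+0+1 = 0 carry 1
  1+0+1 = 0 carry 1
  1+1+1 = 1 carry 1
  1+0+1 = 0 carry 1
  final carry 1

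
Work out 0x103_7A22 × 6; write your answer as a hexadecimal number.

Multiply each base-16 digit by 6, carrying:
  2×6 = 12 → write C
  2×6 = 12 → write C
  A×6 = 60 → write C carry 3
  7×6+3 = 45 → write D carry 2
  3×6+2 = 20 → write 4 carry 1
  0×6+1 = 1 → write 1
  1×6 = 6 → write 6

0x614DCCC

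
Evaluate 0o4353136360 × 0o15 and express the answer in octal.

0o71761314060

Multiply each base-8 digit by 13, carrying:
  0×13 = 0 → write 0
  6×13 = 78 → write 6 carry 9
  3×13+9 = 48 → write 0 carry 6
  6×13+6 = 84 → write 4 carry 10
  3×13+10 = 49 → write 1 carry 6
  1×13+6 = 19 → write 3 carry 2
  3×13+2 = 41 → write 1 carry 5
  5×13+5 = 70 → write 6 carry 8
  3×13+8 = 47 → write 7 carry 5
  4×13+5 = 57 → write 1 carry 7
  remaining carry: 7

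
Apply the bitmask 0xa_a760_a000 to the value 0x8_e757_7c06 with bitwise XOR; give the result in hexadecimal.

0x24037dc06

XOR each hex digit independently (no carries):
  8^a=2, e^a=4, 7^7=0, 5^6=3, 7^0=7, 7^a=d, c^0=c, 0^0=0, 6^0=6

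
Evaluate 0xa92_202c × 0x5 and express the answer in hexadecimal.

Multiply each base-16 digit by 5, carrying:
  c×5 = 60 → write c carry 3
  2×5+3 = 13 → write d
  0×5 = 0 → write 0
  2×5 = 10 → write a
  2×5 = 10 → write a
  9×5 = 45 → write d carry 2
  a×5+2 = 52 → write 4 carry 3
  remaining carry: 3

0x34daa0dc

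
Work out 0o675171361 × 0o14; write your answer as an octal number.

Multiply each base-8 digit by 12, carrying:
  1×12 = 12 → write 4 carry 1
  6×12+1 = 73 → write 1 carry 9
  3×12+9 = 45 → write 5 carry 5
  1×12+5 = 17 → write 1 carry 2
  7×12+2 = 86 → write 6 carry 10
  1×12+10 = 22 → write 6 carry 2
  5×12+2 = 62 → write 6 carry 7
  7×12+7 = 91 → write 3 carry 11
  6×12+11 = 83 → write 3 carry 10
  remaining carry: 12

0o12336661514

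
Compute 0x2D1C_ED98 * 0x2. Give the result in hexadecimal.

Multiply each base-16 digit by 2, carrying:
  8×2 = 16 → write 0 carry 1
  9×2+1 = 19 → write 3 carry 1
  D×2+1 = 27 → write B carry 1
  E×2+1 = 29 → write D carry 1
  C×2+1 = 25 → write 9 carry 1
  1×2+1 = 3 → write 3
  D×2 = 26 → write A carry 1
  2×2+1 = 5 → write 5

0x5A39DB30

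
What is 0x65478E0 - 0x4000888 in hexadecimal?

Subtract column by column in base 16:
  0-8 → 8 (borrow)
  E-8-1 → 5
  8-8 → 0
  7-0 → 7
  4-0 → 4
  5-0 → 5
  6-4 → 2

0x2547058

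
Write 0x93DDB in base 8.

Expand each hex digit to 4 bits: 9=1001 3=0011 D=1101 D=1101 B=1011.
Group the bits in threes: 010 010 011 110 111 011 011 → 2236733.

0o2236733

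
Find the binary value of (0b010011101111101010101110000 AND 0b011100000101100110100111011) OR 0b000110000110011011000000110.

0b010011101111101010101110000 AND 0b011100000101100110100111011 = 0b010000000101100010100110000.
Then OR with 0b000110000110011011000000110.

0b10110000111111011100110110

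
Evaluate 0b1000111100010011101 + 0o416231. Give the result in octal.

0o1512466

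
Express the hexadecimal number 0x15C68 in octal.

0o256150

Expand each hex digit to 4 bits: 1=0001 5=0101 C=1100 6=0110 8=1000.
Group the bits in threes: 010 101 110 001 101 000 → 256150.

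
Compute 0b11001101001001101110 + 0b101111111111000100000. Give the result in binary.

0b1001001101000010001110

Add column by column in base 2, right to left:
  0+0 = 0
  1+0 = 1
  1+0 = 1
  1+0 = 1
  0+0 = 0
  1+1 = 0 carry 1
  1+0+1 = 0 carry 1
  0+0+1 = 1
  0+0 = 0
  1+1 = 0 carry 1
  0+1+1 = 0 carry 1
  0+1+1 = 0 carry 1
  1+1+1 = 1 carry 1
  0+1+1 = 0 carry 1
  1+1+1 = 1 carry 1
  1+1+1 = 1 carry 1
  0+1+1 = 0 carry 1
  0+1+1 = 0 carry 1
  1+1+1 = 1 carry 1
  1+0+1 = 0 carry 1
  0+1+1 = 0 carry 1
  final carry 1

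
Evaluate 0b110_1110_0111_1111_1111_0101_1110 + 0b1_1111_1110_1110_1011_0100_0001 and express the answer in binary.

Add column by column in base 2, right to left:
  0+1 = 1
  1+0 = 1
  1+0 = 1
  1+0 = 1
  1+0 = 1
  0+0 = 0
  1+1 = 0 carry 1
  0+0+1 = 1
  1+1 = 0 carry 1
  1+1+1 = 1 carry 1
  1+0+1 = 0 carry 1
  1+1+1 = 1 carry 1
  1+0+1 = 0 carry 1
  1+1+1 = 1 carry 1
  1+1+1 = 1 carry 1
  1+1+1 = 1 carry 1
  1+0+1 = 0 carry 1
  1+1+1 = 1 carry 1
  1+1+1 = 1 carry 1
  0+1+1 = 0 carry 1
  0+1+1 = 0 carry 1
  1+1+1 = 1 carry 1
  1+1+1 = 1 carry 1
  1+1+1 = 1 carry 1
  0+1+1 = 0 carry 1
  1+0+1 = 0 carry 1
  1+0+1 = 0 carry 1
  final carry 1

0b1000111001101110101010011111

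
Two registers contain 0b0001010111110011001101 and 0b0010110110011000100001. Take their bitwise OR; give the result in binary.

0b0011110111111011101101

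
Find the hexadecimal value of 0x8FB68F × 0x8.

0x47DB478

Multiply each base-16 digit by 8, carrying:
  F×8 = 120 → write 8 carry 7
  8×8+7 = 71 → write 7 carry 4
  6×8+4 = 52 → write 4 carry 3
  B×8+3 = 91 → write B carry 5
  F×8+5 = 125 → write D carry 7
  8×8+7 = 71 → write 7 carry 4
  remaining carry: 4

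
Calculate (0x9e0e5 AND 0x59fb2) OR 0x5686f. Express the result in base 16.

0x9e0e5 AND 0x59fb2 = 0x180a0.
Then OR with 0x5686f.

0x5e8ef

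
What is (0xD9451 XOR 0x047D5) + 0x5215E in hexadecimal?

0x12F4E2

First 0xD9451 XOR 0x047D5 = 0xDD384.
Add column by column in base 16, right to left:
  4+E = 2 carry 1
  8+5+1 = E
  3+1 = 4
  D+2 = F
  D+5 = 2 carry 1
  final carry 1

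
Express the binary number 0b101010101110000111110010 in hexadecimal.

0xAAE1F2

Group the bits into nibbles: 1010 1010 1110 0001 1111 0010 → AAE1F2.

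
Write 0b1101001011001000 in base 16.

0xD2C8

Group the bits into nibbles: 1101 0010 1100 1000 → D2C8.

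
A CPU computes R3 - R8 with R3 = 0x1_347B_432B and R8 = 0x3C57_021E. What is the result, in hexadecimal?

Subtract column by column in base 16:
  B-E → D (borrow)
  2-1-1 → 0
  3-2 → 1
  4-0 → 4
  B-7 → 4
  7-5 → 2
  4-C → 8 (borrow)
  3-3-1 → F (borrow)
  1-0-1 → 0

0xF824410D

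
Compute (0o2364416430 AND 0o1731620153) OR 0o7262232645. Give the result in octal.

0o2364416430 AND 0o1731620153 = 0o0320400010.
Then OR with 0o7262232645.

0o7362632655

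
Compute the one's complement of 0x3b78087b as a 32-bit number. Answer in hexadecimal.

0xc487f784

Each hex digit d becomes f−d:
  3→c, b→4, 7→8, 8→7, 0→f, 8→7, 7→8, b→4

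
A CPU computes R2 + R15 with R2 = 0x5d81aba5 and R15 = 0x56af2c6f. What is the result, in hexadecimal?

Add column by column in base 16, right to left:
  5+f = 4 carry 1
  a+6+1 = 1 carry 1
  b+c+1 = 8 carry 1
  a+2+1 = d
  1+f = 0 carry 1
  8+a+1 = 3 carry 1
  d+6+1 = 4 carry 1
  5+5+1 = b

0xb430d814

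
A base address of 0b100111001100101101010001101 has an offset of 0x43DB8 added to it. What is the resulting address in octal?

0o472514105

0b100111001100101101010001101 = 0o471455215 in octal.
0x43DB8 = 0o1036670 in octal.
Add column by column in base 8, right to left:
  5+0 = 5
  1+7 = 0 carry 1
  2+6+1 = 1 carry 1
  5+6+1 = 4 carry 1
  5+3+1 = 1 carry 1
  4+0+1 = 5
  1+1 = 2
  7+0 = 7
  4+0 = 4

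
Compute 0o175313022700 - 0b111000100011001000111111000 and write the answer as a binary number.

0o175313022700 = 0b1111101011001011000010010111000000 in binary.
Subtract column by column in base 2:
  0-0 → 0
  0-0 → 0
  0-0 → 0
  0-1 → 1 (borrow)
  0-1-1 → 0 (borrow)
  0-1-1 → 0 (borrow)
  1-1-1 → 1 (borrow)
  1-1-1 → 1 (borrow)
  1-1-1 → 1 (borrow)
  0-0-1 → 1 (borrow)
  1-0-1 → 0
  0-0 → 0
  0-1 → 1 (borrow)
  1-0-1 → 0
  0-0 → 0
  0-1 → 1 (borrow)
  0-1-1 → 0 (borrow)
  0-0-1 → 1 (borrow)
  1-0-1 → 0
  1-0 → 1
  0-1 → 1 (borrow)
  1-0-1 → 0
  0-0 → 0
  0-0 → 0
  1-1 → 0
  1-1 → 0
  0-1 → 1 (borrow)
  1-0-1 → 0
  0-0 → 0
  1-0 → 1
  1-0 → 1
  1-0 → 1
  1-0 → 1
  1-0 → 1

0b1111100100000110101001001111001000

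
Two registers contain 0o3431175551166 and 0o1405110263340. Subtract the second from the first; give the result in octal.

Subtract column by column in base 8:
  6-0 → 6
  6-4 → 2
  1-3 → 6 (borrow)
  1-3-1 → 5 (borrow)
  5-6-1 → 6 (borrow)
  5-2-1 → 2
  5-0 → 5
  7-1 → 6
  1-1 → 0
  1-5 → 4 (borrow)
  3-0-1 → 2
  4-4 → 0
  3-1 → 2

0o2024065265626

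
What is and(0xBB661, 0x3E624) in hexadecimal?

0x3A620

AND each hex digit independently (no carries):
  B&3=3, B&E=A, 6&6=6, 6&2=2, 1&4=0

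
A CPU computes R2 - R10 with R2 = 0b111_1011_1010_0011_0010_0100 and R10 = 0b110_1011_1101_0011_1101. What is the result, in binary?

Subtract column by column in base 2:
  0-1 → 1 (borrow)
  0-0-1 → 1 (borrow)
  1-1-1 → 1 (borrow)
  0-1-1 → 0 (borrow)
  0-1-1 → 0 (borrow)
  1-1-1 → 1 (borrow)
  0-0-1 → 1 (borrow)
  0-0-1 → 1 (borrow)
  1-1-1 → 1 (borrow)
  1-0-1 → 0
  0-1 → 1 (borrow)
  0-1-1 → 0 (borrow)
  0-1-1 → 0 (borrow)
  1-1-1 → 1 (borrow)
  0-0-1 → 1 (borrow)
  1-1-1 → 1 (borrow)
  1-0-1 → 0
  1-1 → 0
  0-1 → 1 (borrow)
  1-0-1 → 0
  1-0 → 1
  1-0 → 1
  1-0 → 1

0b11101001110010111100111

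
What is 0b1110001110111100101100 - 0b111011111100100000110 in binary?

Subtract column by column in base 2:
  0-0 → 0
  0-1 → 1 (borrow)
  1-1-1 → 1 (borrow)
  1-0-1 → 0
  0-0 → 0
  1-0 → 1
  0-0 → 0
  0-0 → 0
  1-1 → 0
  1-0 → 1
  1-0 → 1
  1-1 → 0
  0-1 → 1 (borrow)
  1-1-1 → 1 (borrow)
  1-1-1 → 1 (borrow)
  1-1-1 → 1 (borrow)
  0-1-1 → 0 (borrow)
  0-0-1 → 1 (borrow)
  0-1-1 → 0 (borrow)
  1-1-1 → 1 (borrow)
  1-1-1 → 1 (borrow)
  1-0-1 → 0

0b110101111011000100110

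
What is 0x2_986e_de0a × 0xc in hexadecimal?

0x1f25326878

Multiply each base-16 digit by 12, carrying:
  a×12 = 120 → write 8 carry 7
  0×12+7 = 7 → write 7
  e×12 = 168 → write 8 carry 10
  d×12+10 = 166 → write 6 carry 10
  e×12+10 = 178 → write 2 carry 11
  6×12+11 = 83 → write 3 carry 5
  8×12+5 = 101 → write 5 carry 6
  9×12+6 = 114 → write 2 carry 7
  2×12+7 = 31 → write f carry 1
  remaining carry: 1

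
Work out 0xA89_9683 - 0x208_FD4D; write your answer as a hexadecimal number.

Subtract column by column in base 16:
  3-D → 6 (borrow)
  8-4-1 → 3
  6-D → 9 (borrow)
  9-F-1 → 9 (borrow)
  9-8-1 → 0
  8-0 → 8
  A-2 → 8

0x8809936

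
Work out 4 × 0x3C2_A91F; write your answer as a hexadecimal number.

Multiply each base-16 digit by 4, carrying:
  F×4 = 60 → write C carry 3
  1×4+3 = 7 → write 7
  9×4 = 36 → write 4 carry 2
  A×4+2 = 42 → write A carry 2
  2×4+2 = 10 → write A
  C×4 = 48 → write 0 carry 3
  3×4+3 = 15 → write F

0xF0AA47C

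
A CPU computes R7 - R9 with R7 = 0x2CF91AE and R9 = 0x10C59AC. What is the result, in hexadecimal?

Subtract column by column in base 16:
  E-C → 2
  A-A → 0
  1-9 → 8 (borrow)
  9-5-1 → 3
  F-C → 3
  C-0 → C
  2-1 → 1

0x1C33802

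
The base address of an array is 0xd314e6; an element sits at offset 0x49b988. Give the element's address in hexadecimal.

0x11cce6e

Add column by column in base 16, right to left:
  6+8 = e
  e+8 = 6 carry 1
  4+9+1 = e
  1+b = c
  3+9 = c
  d+4 = 1 carry 1
  final carry 1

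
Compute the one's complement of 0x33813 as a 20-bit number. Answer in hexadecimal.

0xCC7EC

Each hex digit d becomes F−d:
  3→C, 3→C, 8→7, 1→E, 3→C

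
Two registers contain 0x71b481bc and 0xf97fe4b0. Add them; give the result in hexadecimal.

Add column by column in base 16, right to left:
  c+0 = c
  b+b = 6 carry 1
  1+4+1 = 6
  8+e = 6 carry 1
  4+f+1 = 4 carry 1
  b+7+1 = 3 carry 1
  1+9+1 = b
  7+f = 6 carry 1
  final carry 1

0x16b34666c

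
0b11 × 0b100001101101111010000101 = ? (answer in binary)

Multiply each base-2 digit by 3, carrying:
  1×3 = 3 → write 1 carry 1
  0×3+1 = 1 → write 1
  1×3 = 3 → write 1 carry 1
  0×3+1 = 1 → write 1
  0×3 = 0 → write 0
  0×3 = 0 → write 0
  0×3 = 0 → write 0
  1×3 = 3 → write 1 carry 1
  0×3+1 = 1 → write 1
  1×3 = 3 → write 1 carry 1
  1×3+1 = 4 → write 0 carry 2
  1×3+2 = 5 → write 1 carry 2
  1×3+2 = 5 → write 1 carry 2
  0×3+2 = 2 → write 0 carry 1
  1×3+1 = 4 → write 0 carry 2
  1×3+2 = 5 → write 1 carry 2
  0×3+2 = 2 → write 0 carry 1
  1×3+1 = 4 → write 0 carry 2
  1×3+2 = 5 → write 1 carry 2
  0×3+2 = 2 → write 0 carry 1
  0×3+1 = 1 → write 1
  0×3 = 0 → write 0
  0×3 = 0 → write 0
  1×3 = 3 → write 1 carry 1
  remaining carry: 1

0b1100101001001101110001111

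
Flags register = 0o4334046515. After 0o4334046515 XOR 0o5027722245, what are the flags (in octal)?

XOR each oct digit independently (no carries):
  4^5=1, 3^0=3, 3^2=1, 4^7=3, 0^7=7, 4^2=6, 6^2=4, 5^2=7, 1^4=5, 5^5=0

0o1313764750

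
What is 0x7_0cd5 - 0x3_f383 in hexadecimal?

0x31952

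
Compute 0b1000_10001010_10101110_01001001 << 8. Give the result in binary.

0b100010001010101011100100100100000000

Left shift by 8: append 8 zero bits.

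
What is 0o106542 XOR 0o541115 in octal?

0o447457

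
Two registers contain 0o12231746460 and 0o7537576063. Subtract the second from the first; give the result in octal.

0o2472150375

Subtract column by column in base 8:
  0-3 → 5 (borrow)
  6-6-1 → 7 (borrow)
  4-0-1 → 3
  6-6 → 0
  4-7 → 5 (borrow)
  7-5-1 → 1
  1-7 → 2 (borrow)
  3-3-1 → 7 (borrow)
  2-5-1 → 4 (borrow)
  2-7-1 → 2 (borrow)
  1-0-1 → 0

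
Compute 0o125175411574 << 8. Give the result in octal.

0o52476604676000

8 bits is not a whole number of base-8 digits; in binary: 1010101001111101100001001101111100 << 8 = 101010100111110110000100110111110000000000.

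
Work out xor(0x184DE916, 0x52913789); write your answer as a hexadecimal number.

0x4ADCDE9F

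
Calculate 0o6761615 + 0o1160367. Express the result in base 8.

Add column by column in base 8, right to left:
  5+7 = 4 carry 1
  1+6+1 = 0 carry 1
  6+3+1 = 2 carry 1
  1+0+1 = 2
  6+6 = 4 carry 1
  7+1+1 = 1 carry 1
  6+1+1 = 0 carry 1
  final carry 1

0o10142204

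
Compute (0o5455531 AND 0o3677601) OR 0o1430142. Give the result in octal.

0o5455531 AND 0o3677601 = 0o1455401.
Then OR with 0o1430142.

0o1475543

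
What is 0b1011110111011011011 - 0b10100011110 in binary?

0b1011110100110111101

Subtract column by column in base 2:
  1-0 → 1
  1-1 → 0
  0-1 → 1 (borrow)
  1-1-1 → 1 (borrow)
  1-1-1 → 1 (borrow)
  0-0-1 → 1 (borrow)
  1-0-1 → 0
  1-0 → 1
  0-1 → 1 (borrow)
  1-0-1 → 0
  1-1 → 0
  1-0 → 1
  0-0 → 0
  1-0 → 1
  1-0 → 1
  1-0 → 1
  1-0 → 1
  0-0 → 0
  1-0 → 1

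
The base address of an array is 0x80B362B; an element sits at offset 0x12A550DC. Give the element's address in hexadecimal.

0x1AB08707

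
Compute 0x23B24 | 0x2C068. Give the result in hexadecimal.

OR each hex digit independently (no carries):
  2|2=2, 3|C=F, B|0=B, 2|6=6, 4|8=C

0x2FB6C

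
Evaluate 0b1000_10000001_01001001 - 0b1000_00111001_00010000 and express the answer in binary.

0b100100000111001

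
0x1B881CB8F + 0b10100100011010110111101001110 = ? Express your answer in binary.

0b111001101000011110011101011011101

0x1B881CB8F = 0b110111000100000011100101110001111 in binary.
Add column by column in base 2, right to left:
  1+0 = 1
  1+1 = 0 carry 1
  1+1+1 = 1 carry 1
  1+1+1 = 1 carry 1
  0+0+1 = 1
  0+0 = 0
  0+1 = 1
  1+0 = 1
  1+1 = 0 carry 1
  1+1+1 = 1 carry 1
  0+1+1 = 0 carry 1
  1+1+1 = 1 carry 1
  0+0+1 = 1
  0+1 = 1
  1+1 = 0 carry 1
  1+0+1 = 0 carry 1
  1+1+1 = 1 carry 1
  0+0+1 = 1
  0+1 = 1
  0+1 = 1
  0+0 = 0
  0+0 = 0
  0+0 = 0
  1+1 = 0 carry 1
  0+0+1 = 1
  0+0 = 0
  0+1 = 1
  1+0 = 1
  1+1 = 0 carry 1
  1+0+1 = 0 carry 1
  0+0+1 = 1
  1+0 = 1
  1+0 = 1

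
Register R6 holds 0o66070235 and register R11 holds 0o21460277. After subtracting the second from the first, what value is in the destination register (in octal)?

Subtract column by column in base 8:
  5-7 → 6 (borrow)
  3-7-1 → 3 (borrow)
  2-2-1 → 7 (borrow)
  0-0-1 → 7 (borrow)
  7-6-1 → 0
  0-4 → 4 (borrow)
  6-1-1 → 4
  6-2 → 4

0o44407736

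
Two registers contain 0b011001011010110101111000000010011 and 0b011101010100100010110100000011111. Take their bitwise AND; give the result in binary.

0b011001010000100000110000000010011

AND bit by bit (1 only where both bits are 1):
  011001011010110101111000000010011
& 011101010100100010110100000011111
= 011001010000100000110000000010011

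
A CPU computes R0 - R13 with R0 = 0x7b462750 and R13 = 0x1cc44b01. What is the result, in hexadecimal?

Subtract column by column in base 16:
  0-1 → f (borrow)
  5-0-1 → 4
  7-b → c (borrow)
  2-4-1 → d (borrow)
  6-4-1 → 1
  4-c → 8 (borrow)
  b-c-1 → e (borrow)
  7-1-1 → 5

0x5e81dc4f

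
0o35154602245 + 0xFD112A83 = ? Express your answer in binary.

0b111100110110001000010111100101000

0o35154602245 = 0b11101001101100110000010010100101 in binary.
0xFD112A83 = 0b11111101000100010010101010000011 in binary.
Add column by column in base 2, right to left:
  1+1 = 0 carry 1
  0+1+1 = 0 carry 1
  1+0+1 = 0 carry 1
  0+0+1 = 1
  0+0 = 0
  1+0 = 1
  0+0 = 0
  1+1 = 0 carry 1
  0+0+1 = 1
  0+1 = 1
  1+0 = 1
  0+1 = 1
  0+0 = 0
  0+1 = 1
  0+0 = 0
  0+0 = 0
  1+1 = 0 carry 1
  1+0+1 = 0 carry 1
  0+0+1 = 1
  0+0 = 0
  1+1 = 0 carry 1
  1+0+1 = 0 carry 1
  0+0+1 = 1
  1+0 = 1
  1+1 = 0 carry 1
  0+0+1 = 1
  0+1 = 1
  1+1 = 0 carry 1
  0+1+1 = 0 carry 1
  1+1+1 = 1 carry 1
  1+1+1 = 1 carry 1
  1+1+1 = 1 carry 1
  final carry 1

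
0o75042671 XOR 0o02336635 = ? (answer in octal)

0o77374044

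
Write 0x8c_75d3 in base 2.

0b100011000111010111010011

Expand each hex digit to 4 bits: 8=1000 c=1100 7=0111 5=0101 d=1101 3=0011.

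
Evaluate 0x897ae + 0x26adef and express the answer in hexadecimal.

Add column by column in base 16, right to left:
  e+f = d carry 1
  a+e+1 = 9 carry 1
  7+d+1 = 5 carry 1
  9+a+1 = 4 carry 1
  8+6+1 = f
  0+2 = 2

0x2f459d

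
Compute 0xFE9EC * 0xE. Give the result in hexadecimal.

0xDECAE8

Multiply each base-16 digit by 14, carrying:
  C×14 = 168 → write 8 carry 10
  E×14+10 = 206 → write E carry 12
  9×14+12 = 138 → write A carry 8
  E×14+8 = 204 → write C carry 12
  F×14+12 = 222 → write E carry 13
  remaining carry: D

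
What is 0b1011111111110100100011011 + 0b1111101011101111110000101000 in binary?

0b10001001011101110010101000011

Add column by column in base 2, right to left:
  1+0 = 1
  1+0 = 1
  0+0 = 0
  1+1 = 0 carry 1
  1+0+1 = 0 carry 1
  0+1+1 = 0 carry 1
  0+0+1 = 1
  0+0 = 0
  1+0 = 1
  0+0 = 0
  0+1 = 1
  1+1 = 0 carry 1
  0+1+1 = 0 carry 1
  1+1+1 = 1 carry 1
  1+1+1 = 1 carry 1
  1+1+1 = 1 carry 1
  1+0+1 = 0 carry 1
  1+1+1 = 1 carry 1
  1+1+1 = 1 carry 1
  1+1+1 = 1 carry 1
  1+0+1 = 0 carry 1
  1+1+1 = 1 carry 1
  1+0+1 = 0 carry 1
  0+1+1 = 0 carry 1
  1+1+1 = 1 carry 1
  0+1+1 = 0 carry 1
  0+1+1 = 0 carry 1
  0+1+1 = 0 carry 1
  final carry 1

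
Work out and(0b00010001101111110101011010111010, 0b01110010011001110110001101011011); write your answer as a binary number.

AND bit by bit (1 only where both bits are 1):
  00010001101111110101011010111010
& 01110010011001110110001101011011
= 00010000001001110100001000011010

0b00010000001001110100001000011010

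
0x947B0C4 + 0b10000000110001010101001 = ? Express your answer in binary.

0b1001100010000001001101101101

0x947B0C4 = 0b1001010001111011000011000100 in binary.
Add column by column in base 2, right to left:
  0+1 = 1
  0+0 = 0
  1+0 = 1
  0+1 = 1
  0+0 = 0
  0+1 = 1
  1+0 = 1
  1+1 = 0 carry 1
  0+0+1 = 1
  0+1 = 1
  0+0 = 0
  0+0 = 0
  1+0 = 1
  1+1 = 0 carry 1
  0+1+1 = 0 carry 1
  1+0+1 = 0 carry 1
  1+0+1 = 0 carry 1
  1+0+1 = 0 carry 1
  1+0+1 = 0 carry 1
  0+0+1 = 1
  0+0 = 0
  0+0 = 0
  1+1 = 0 carry 1
  0+0+1 = 1
  1+0 = 1
  0+0 = 0
  0+0 = 0
  1+0 = 1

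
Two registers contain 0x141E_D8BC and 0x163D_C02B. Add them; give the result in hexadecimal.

0x2A5C98E7

Add column by column in base 16, right to left:
  C+B = 7 carry 1
  B+2+1 = E
  8+0 = 8
  D+C = 9 carry 1
  E+D+1 = C carry 1
  1+3+1 = 5
  4+6 = A
  1+1 = 2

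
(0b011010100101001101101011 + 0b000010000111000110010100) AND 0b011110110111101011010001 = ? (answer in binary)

0b11100100100000011010001

Add column by column in base 2, right to left:
  1+0 = 1
  1+0 = 1
  0+1 = 1
  1+0 = 1
  0+1 = 1
  1+0 = 1
  1+0 = 1
  0+1 = 1
  1+1 = 0 carry 1
  1+0+1 = 0 carry 1
  0+0+1 = 1
  0+0 = 0
  1+1 = 0 carry 1
  0+1+1 = 0 carry 1
  1+1+1 = 1 carry 1
  0+0+1 = 1
  0+0 = 0
  1+0 = 1
  0+0 = 0
  1+1 = 0 carry 1
  0+0+1 = 1
  1+0 = 1
  1+0 = 1
Sum = 0b11100101100010011111111; now AND with 0b011110110111101011010001:
  011100101100010011111111
& 011110110111101011010001
= 011100100100000011010001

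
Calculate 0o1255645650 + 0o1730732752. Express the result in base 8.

Add column by column in base 8, right to left:
  0+2 = 2
  5+5 = 2 carry 1
  6+7+1 = 6 carry 1
  5+2+1 = 0 carry 1
  4+3+1 = 0 carry 1
  6+7+1 = 6 carry 1
  5+0+1 = 6
  5+3 = 0 carry 1
  2+7+1 = 2 carry 1
  1+1+1 = 3

0o3206600622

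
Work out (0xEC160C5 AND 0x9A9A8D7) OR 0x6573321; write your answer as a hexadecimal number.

0xED733E5

0xEC160C5 AND 0x9A9A8D7 = 0x88120C5.
Then OR with 0x6573321.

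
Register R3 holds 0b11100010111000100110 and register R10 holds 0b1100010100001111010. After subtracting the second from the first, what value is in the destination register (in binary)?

Subtract column by column in base 2:
  0-0 → 0
  1-1 → 0
  1-0 → 1
  0-1 → 1 (borrow)
  0-1-1 → 0 (borrow)
  1-1-1 → 1 (borrow)
  0-1-1 → 0 (borrow)
  0-0-1 → 1 (borrow)
  0-0-1 → 1 (borrow)
  1-0-1 → 0
  1-0 → 1
  1-1 → 0
  0-0 → 0
  1-1 → 0
  0-0 → 0
  0-0 → 0
  0-0 → 0
  1-1 → 0
  1-1 → 0
  1-0 → 1

0b10000000010110101100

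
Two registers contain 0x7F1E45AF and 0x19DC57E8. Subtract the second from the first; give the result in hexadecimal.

0x6541EDC7

Subtract column by column in base 16:
  F-8 → 7
  A-E → C (borrow)
  5-7-1 → D (borrow)
  4-5-1 → E (borrow)
  E-C-1 → 1
  1-D → 4 (borrow)
  F-9-1 → 5
  7-1 → 6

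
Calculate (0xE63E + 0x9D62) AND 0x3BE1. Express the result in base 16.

0x3A0

Add column by column in base 16, right to left:
  E+2 = 0 carry 1
  3+6+1 = A
  6+D = 3 carry 1
  E+9+1 = 8 carry 1
  final carry 1
Sum = 0x183A0; now AND with 0x3BE1:
  1&0=0, 8&3=0, 3&B=3, A&E=A, 0&1=0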